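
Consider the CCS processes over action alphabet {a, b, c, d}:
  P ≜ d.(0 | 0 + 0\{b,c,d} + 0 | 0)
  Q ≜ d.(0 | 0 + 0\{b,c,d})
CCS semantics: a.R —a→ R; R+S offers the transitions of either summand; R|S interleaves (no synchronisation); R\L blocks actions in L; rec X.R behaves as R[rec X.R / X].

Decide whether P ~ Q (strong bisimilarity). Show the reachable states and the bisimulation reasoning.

Reachable graph of P (2 states):
  p0 = d.(0 | 0 + 0\{b,c,d} + 0 | 0) | —d→ p1
  p1 = 0 | 0 + 0\{b,c,d} + 0 | 0 | (no moves)
Reachable graph of Q (2 states):
  q0 = d.(0 | 0 + 0\{b,c,d}) | —d→ q1
  q1 = 0 | 0 + 0\{b,c,d} | (no moves)
Coarsest stable partition (strong bisimilarity classes):
  B0 = {p0, q0}
  B1 = {p1, q1}
p0 ∈ B0, q0 ∈ B0 → same block

YES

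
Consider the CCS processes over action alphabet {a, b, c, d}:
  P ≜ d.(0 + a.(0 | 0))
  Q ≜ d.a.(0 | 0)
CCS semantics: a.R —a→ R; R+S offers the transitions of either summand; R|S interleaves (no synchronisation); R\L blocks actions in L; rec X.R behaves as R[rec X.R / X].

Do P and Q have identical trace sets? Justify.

trace-equivalent

Reachable graph of P (3 states):
  m0 = d.(0 + a.(0 | 0)) :: --d--▸ m1
  m1 = 0 + a.(0 | 0) :: --a--▸ m2
  m2 = 0 | 0 :: (no moves)
Reachable graph of Q (3 states):
  n0 = d.a.(0 | 0) :: --d--▸ n1
  n1 = a.(0 | 0) :: --a--▸ n2
  n2 = 0 | 0 :: (no moves)
Bisimilarity quotient blocks:
  B0 = {m0, n0}
  B1 = {m1, n1}
  B2 = {m2, n2}
m0 ∈ B0, n0 ∈ B0 → same block
Bisimilar ⇒ trace-equivalent.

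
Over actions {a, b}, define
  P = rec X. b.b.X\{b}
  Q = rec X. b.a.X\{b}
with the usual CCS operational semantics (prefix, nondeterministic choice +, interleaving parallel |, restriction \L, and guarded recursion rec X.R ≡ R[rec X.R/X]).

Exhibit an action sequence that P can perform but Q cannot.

P's transition system — 3 states:
  p0 = rec X. b.b.X\{b} | —b→ p1
  p1 = b.(rec X. b.b.X\{b})\{b} | —b→ p2
  p2 = (rec X. b.b.X\{b})\{b} | stopped
Q's transition system — 3 states:
  q0 = rec X. b.a.X\{b} | —b→ q1
  q1 = a.(rec X. b.a.X\{b})\{b} | —a→ q2
  q2 = (rec X. b.a.X\{b})\{b} | stopped
Executing bb from P (initial set {p0}):
  [1] b ⇒ {p1}
  [2] b ⇒ {p2}
  — P admits the full trace.
Executing bb from Q (initial set {q0}):
  [1] b ⇒ {q1}
  [2] b ⇒ no successor for Q

bb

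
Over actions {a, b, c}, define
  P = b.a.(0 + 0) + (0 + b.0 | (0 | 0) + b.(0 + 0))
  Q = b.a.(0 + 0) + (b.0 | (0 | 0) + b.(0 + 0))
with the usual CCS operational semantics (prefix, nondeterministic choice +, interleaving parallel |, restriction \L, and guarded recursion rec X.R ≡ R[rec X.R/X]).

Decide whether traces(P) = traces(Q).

LTS(P): 4 reachable states
  u0 = b.a.(0 + 0) + (0 + b.0 | (0 | 0) + b.(0 + 0)) ⊢ =b=> u1, =b=> u2, =b=> u3
  u1 = 0 + 0 ⊢ ∅
  u2 = 0 | (0 | 0) ⊢ ∅
  u3 = a.(0 + 0) ⊢ =a=> u1
LTS(Q): 4 reachable states
  v0 = b.a.(0 + 0) + (b.0 | (0 | 0) + b.(0 + 0)) ⊢ =b=> v1, =b=> v2, =b=> v3
  v1 = 0 + 0 ⊢ ∅
  v2 = 0 | (0 | 0) ⊢ ∅
  v3 = a.(0 + 0) ⊢ =a=> v1
Partition-refinement fixed point:
  B0 = {u0, v0}
  B1 = {u1, u2, v1, v2}
  B2 = {u3, v3}
u0 ∈ B0, v0 ∈ B0 → same block
Bisimilar ⇒ trace-equivalent.

traces(P) = traces(Q)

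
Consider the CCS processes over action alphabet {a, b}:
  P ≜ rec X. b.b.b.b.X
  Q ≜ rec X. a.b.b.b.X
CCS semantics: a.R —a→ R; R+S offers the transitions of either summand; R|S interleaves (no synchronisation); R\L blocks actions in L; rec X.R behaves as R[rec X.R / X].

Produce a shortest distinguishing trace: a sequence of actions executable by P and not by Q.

LTS(P): 4 reachable states
  u0 = rec X. b.b.b.b.X ⊢ -b-> u1
  u1 = b.b.b.(rec X. b.b.b.b.X) ⊢ -b-> u2
  u2 = b.b.(rec X. b.b.b.b.X) ⊢ -b-> u3
  u3 = b.(rec X. b.b.b.b.X) ⊢ -b-> u0
LTS(Q): 4 reachable states
  v0 = rec X. a.b.b.b.X ⊢ -a-> v1
  v1 = b.b.b.(rec X. a.b.b.b.X) ⊢ -b-> v2
  v2 = b.b.(rec X. a.b.b.b.X) ⊢ -b-> v3
  v3 = b.(rec X. a.b.b.b.X) ⊢ -b-> v0
Run σ = ⟨b⟩ on P: start {u0}
  step 1 (b): {u1}
  P completes σ.
Run σ = ⟨b⟩ on Q: start {v0}
  step 1 (b): ∅ (Q stuck)

b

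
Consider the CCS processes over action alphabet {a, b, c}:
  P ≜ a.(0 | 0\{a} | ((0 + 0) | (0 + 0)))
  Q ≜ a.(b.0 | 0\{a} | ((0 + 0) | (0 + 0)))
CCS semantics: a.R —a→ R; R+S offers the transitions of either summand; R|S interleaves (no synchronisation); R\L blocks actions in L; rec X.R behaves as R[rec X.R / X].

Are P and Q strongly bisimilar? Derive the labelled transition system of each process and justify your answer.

Reachable graph of P (2 states):
  s0 = a.(0 | 0\{a} | ((0 + 0) | (0 + 0))) ⊢ -a-> s1
  s1 = 0 | 0\{a} | ((0 + 0) | (0 + 0)) ⊢ ∅
Reachable graph of Q (3 states):
  t0 = a.(b.0 | 0\{a} | ((0 + 0) | (0 + 0))) ⊢ -a-> t1
  t1 = b.0 | 0\{a} | ((0 + 0) | (0 + 0)) ⊢ -b-> t2
  t2 = 0 | 0\{a} | ((0 + 0) | (0 + 0)) ⊢ ∅
Bisimilarity quotient blocks:
  B0 = {s0}
  B1 = {s1, t2}
  B2 = {t0}
  B3 = {t1}
s0 ∈ B0, t0 ∈ B2 → different blocks

NO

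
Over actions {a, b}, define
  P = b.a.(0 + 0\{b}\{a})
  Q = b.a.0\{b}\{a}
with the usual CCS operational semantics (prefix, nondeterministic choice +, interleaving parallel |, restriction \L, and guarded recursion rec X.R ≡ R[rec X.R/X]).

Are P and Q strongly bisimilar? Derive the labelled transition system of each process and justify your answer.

P ~ Q

P's transition system — 3 states:
  p0 = b.a.(0 + 0\{b}\{a}) has moves ··b··> p1
  p1 = a.(0 + 0\{b}\{a}) has moves ··a··> p2
  p2 = 0 + 0\{b}\{a} has moves ∅
Q's transition system — 3 states:
  q0 = b.a.0\{b}\{a} has moves ··b··> q1
  q1 = a.0\{b}\{a} has moves ··a··> q2
  q2 = 0\{b}\{a} has moves ∅
Coarsest stable partition (strong bisimilarity classes):
  B0 = {p0, q0}
  B1 = {p1, q1}
  B2 = {p2, q2}
p0 ∈ B0, q0 ∈ B0 → same block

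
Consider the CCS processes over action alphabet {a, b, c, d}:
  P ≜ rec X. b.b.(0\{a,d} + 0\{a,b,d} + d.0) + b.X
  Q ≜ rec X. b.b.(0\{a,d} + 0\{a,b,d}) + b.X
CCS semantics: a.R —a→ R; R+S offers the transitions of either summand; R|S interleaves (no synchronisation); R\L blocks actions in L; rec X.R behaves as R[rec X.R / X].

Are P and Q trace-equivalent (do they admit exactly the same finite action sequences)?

Reachable graph of P (4 states):
  m0 = rec X. b.b.(0\{a,d} + 0\{a,b,d} + d.0) + b.X → ··b··> m0, ··b··> m1
  m1 = b.(0\{a,d} + 0\{a,b,d} + d.0) → ··b··> m2
  m2 = 0\{a,d} + 0\{a,b,d} + d.0 → ··d··> m3
  m3 = 0 → deadlocked
Reachable graph of Q (3 states):
  n0 = rec X. b.b.(0\{a,d} + 0\{a,b,d}) + b.X → ··b··> n0, ··b··> n1
  n1 = b.(0\{a,d} + 0\{a,b,d}) → ··b··> n2
  n2 = 0\{a,d} + 0\{a,b,d} → deadlocked
Trace ⟨bbd⟩ through P, begin at {m0}:
  step 1 (b): {m0, m1}
  step 2 (b): {m0, m1, m2}
  step 3 (d): {m3}
  P completes σ.
Trace ⟨bbd⟩ through Q, begin at {n0}:
  step 1 (b): {n0, n1}
  step 2 (b): {n0, n1, n2}
  step 3 (d): no successor for Q

trace-distinct — witness ⟨bbd⟩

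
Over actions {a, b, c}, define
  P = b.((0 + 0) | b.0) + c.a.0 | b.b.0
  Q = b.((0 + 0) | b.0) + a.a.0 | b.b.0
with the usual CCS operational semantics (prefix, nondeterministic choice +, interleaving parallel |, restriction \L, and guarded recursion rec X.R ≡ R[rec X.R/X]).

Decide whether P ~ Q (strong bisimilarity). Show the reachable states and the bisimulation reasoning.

LTS(P): 11 reachable states
  m0 = b.((0 + 0) | b.0) + c.a.0 | b.b.0 | --b--▸ m1, --b--▸ m2, --c--▸ m3
  m1 = (0 + 0) | b.0 | --b--▸ m4
  m2 = c.a.0 | b.0 | --b--▸ m5, --c--▸ m6
  m3 = a.0 | b.b.0 | --a--▸ m7, --b--▸ m6
  m4 = (0 + 0) | 0 | (no moves)
  m5 = c.a.0 | 0 | --c--▸ m8
  m6 = a.0 | b.0 | --a--▸ m9, --b--▸ m8
  m7 = 0 | b.b.0 | --b--▸ m9
  m8 = a.0 | 0 | --a--▸ m10
  m9 = 0 | b.0 | --b--▸ m10
  m10 = 0 | 0 | (no moves)
LTS(Q): 11 reachable states
  n0 = b.((0 + 0) | b.0) + a.a.0 | b.b.0 | --a--▸ n1, --b--▸ n2, --b--▸ n3
  n1 = a.0 | b.b.0 | --a--▸ n4, --b--▸ n5
  n2 = (0 + 0) | b.0 | --b--▸ n6
  n3 = a.a.0 | b.0 | --a--▸ n5, --b--▸ n7
  n4 = 0 | b.b.0 | --b--▸ n8
  n5 = a.0 | b.0 | --a--▸ n8, --b--▸ n9
  n6 = (0 + 0) | 0 | (no moves)
  n7 = a.a.0 | 0 | --a--▸ n9
  n8 = 0 | b.0 | --b--▸ n10
  n9 = a.0 | 0 | --a--▸ n10
  n10 = 0 | 0 | (no moves)
Bisimilarity quotient blocks:
  B0 = {m0}
  B1 = {m3, n1}
  B2 = {m7, n4}
  B3 = {m1, m9, n2, n8}
  B4 = {m10, m4, n10, n6}
  B5 = {m6, n5}
  B6 = {m8, n9}
  B7 = {m2}
  B8 = {m5}
  B9 = {n0}
  B10 = {n3}
  B11 = {n7}
m0 ∈ B0, n0 ∈ B9 → different blocks

not bisimilar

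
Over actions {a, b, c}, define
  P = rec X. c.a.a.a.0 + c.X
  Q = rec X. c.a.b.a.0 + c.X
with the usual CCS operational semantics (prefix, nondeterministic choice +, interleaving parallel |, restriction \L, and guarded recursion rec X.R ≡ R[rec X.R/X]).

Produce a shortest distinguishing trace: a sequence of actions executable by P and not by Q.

caa

P's transition system — 5 states:
  u0 = rec X. c.a.a.a.0 + c.X → ··c··> u0, ··c··> u1
  u1 = a.a.a.0 → ··a··> u2
  u2 = a.a.0 → ··a··> u3
  u3 = a.0 → ··a··> u4
  u4 = 0 → ∅
Q's transition system — 5 states:
  v0 = rec X. c.a.b.a.0 + c.X → ··c··> v0, ··c··> v1
  v1 = a.b.a.0 → ··a··> v2
  v2 = b.a.0 → ··b··> v3
  v3 = a.0 → ··a··> v4
  v4 = 0 → ∅
Trace ⟨caa⟩ through P, begin at {u0}:
  [1] c ⇒ {u0, u1}
  [2] a ⇒ {u2}
  [3] a ⇒ {u3}
  ✓ P
Trace ⟨caa⟩ through Q, begin at {v0}:
  [1] c ⇒ {v0, v1}
  [2] a ⇒ {v2}
  [3] a ⇒ no successor for Q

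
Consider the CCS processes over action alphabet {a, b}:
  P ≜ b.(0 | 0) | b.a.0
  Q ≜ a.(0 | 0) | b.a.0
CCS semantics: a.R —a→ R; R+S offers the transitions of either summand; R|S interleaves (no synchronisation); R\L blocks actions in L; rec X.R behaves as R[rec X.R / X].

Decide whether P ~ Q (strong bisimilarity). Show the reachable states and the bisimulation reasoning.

Reachable graph of P (6 states):
  p0 = b.(0 | 0) | b.a.0 has moves —b→ p1, —b→ p2
  p1 = 0 | 0 | b.a.0 has moves —b→ p3
  p2 = b.(0 | 0) | a.0 has moves —a→ p4, —b→ p3
  p3 = 0 | 0 | a.0 has moves —a→ p5
  p4 = b.(0 | 0) | 0 has moves —b→ p5
  p5 = 0 | 0 | 0 has moves deadlocked
Reachable graph of Q (6 states):
  q0 = a.(0 | 0) | b.a.0 has moves —a→ q1, —b→ q2
  q1 = 0 | 0 | b.a.0 has moves —b→ q3
  q2 = a.(0 | 0) | a.0 has moves —a→ q3, —a→ q4
  q3 = 0 | 0 | a.0 has moves —a→ q5
  q4 = a.(0 | 0) | 0 has moves —a→ q5
  q5 = 0 | 0 | 0 has moves deadlocked
Coarsest stable partition (strong bisimilarity classes):
  B0 = {p0}
  B1 = {p1, q1}
  B2 = {p3, q3, q4}
  B3 = {p5, q5}
  B4 = {p2}
  B5 = {p4}
  B6 = {q0}
  B7 = {q2}
p0 ∈ B0, q0 ∈ B6 → different blocks

P ≁ Q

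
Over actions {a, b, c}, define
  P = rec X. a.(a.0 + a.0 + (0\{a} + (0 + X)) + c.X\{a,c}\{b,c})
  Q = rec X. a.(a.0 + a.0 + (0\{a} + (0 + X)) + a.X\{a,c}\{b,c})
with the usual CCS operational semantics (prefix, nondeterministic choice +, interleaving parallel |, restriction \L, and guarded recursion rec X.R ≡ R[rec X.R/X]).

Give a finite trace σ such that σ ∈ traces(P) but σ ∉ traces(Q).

LTS(P): 4 reachable states
  u0 = rec X. a.(a.0 + a.0 + (0\{a} + (0 + X)) + c.X\{a,c}\{b,c}) | --a--▸ u1
  u1 = a.0 + a.0 + (0\{a} + (0 + (rec X. a.(a.0 + a.0 + (0\{a} + (0 + X)) + c.X\{a,c}\{b,c})))) + c.(rec X. a.(a.0 + a.0 + (0\{a} + (0 + X)) + c.X\{a,c}\{b,c}))\{a,c}\{b,c} | --a--▸ u1, --a--▸ u2, --c--▸ u3
  u2 = 0 | stopped
  u3 = (rec X. a.(a.0 + a.0 + (0\{a} + (0 + X)) + c.X\{a,c}\{b,c}))\{a,c}\{b,c} | stopped
LTS(Q): 4 reachable states
  v0 = rec X. a.(a.0 + a.0 + (0\{a} + (0 + X)) + a.X\{a,c}\{b,c}) | --a--▸ v1
  v1 = a.0 + a.0 + (0\{a} + (0 + (rec X. a.(a.0 + a.0 + (0\{a} + (0 + X)) + a.X\{a,c}\{b,c})))) + a.(rec X. a.(a.0 + a.0 + (0\{a} + (0 + X)) + a.X\{a,c}\{b,c}))\{a,c}\{b,c} | --a--▸ v1, --a--▸ v2, --a--▸ v3
  v2 = (rec X. a.(a.0 + a.0 + (0\{a} + (0 + X)) + a.X\{a,c}\{b,c}))\{a,c}\{b,c} | stopped
  v3 = 0 | stopped
Run σ = ⟨ac⟩ on P: start {u0}
  step 1 (a): {u1}
  step 2 (c): {u3}
  ✓ P
Run σ = ⟨ac⟩ on Q: start {v0}
  step 1 (a): {v1}
  step 2 (c): no successor for Q

ac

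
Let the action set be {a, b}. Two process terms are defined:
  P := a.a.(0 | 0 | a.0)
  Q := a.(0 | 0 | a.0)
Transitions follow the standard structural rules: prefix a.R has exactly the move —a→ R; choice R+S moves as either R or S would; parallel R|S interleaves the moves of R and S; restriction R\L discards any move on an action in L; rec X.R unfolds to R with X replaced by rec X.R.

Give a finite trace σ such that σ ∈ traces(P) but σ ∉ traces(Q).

Reachable graph of P (4 states):
  s0 = a.a.(0 | 0 | a.0) ⊢ --a--▸ s1
  s1 = a.(0 | 0 | a.0) ⊢ --a--▸ s2
  s2 = 0 | 0 | a.0 ⊢ --a--▸ s3
  s3 = 0 | 0 | 0 ⊢ (no moves)
Reachable graph of Q (3 states):
  t0 = a.(0 | 0 | a.0) ⊢ --a--▸ t1
  t1 = 0 | 0 | a.0 ⊢ --a--▸ t2
  t2 = 0 | 0 | 0 ⊢ (no moves)
Executing aaa from P (initial set {s0}):
  [1] a ⇒ {s1}
  [2] a ⇒ {s2}
  [3] a ⇒ {s3}
  — P admits the full trace.
Executing aaa from Q (initial set {t0}):
  [1] a ⇒ {t1}
  [2] a ⇒ {t2}
  [3] a ⇒ ∅ (Q stuck)

aaa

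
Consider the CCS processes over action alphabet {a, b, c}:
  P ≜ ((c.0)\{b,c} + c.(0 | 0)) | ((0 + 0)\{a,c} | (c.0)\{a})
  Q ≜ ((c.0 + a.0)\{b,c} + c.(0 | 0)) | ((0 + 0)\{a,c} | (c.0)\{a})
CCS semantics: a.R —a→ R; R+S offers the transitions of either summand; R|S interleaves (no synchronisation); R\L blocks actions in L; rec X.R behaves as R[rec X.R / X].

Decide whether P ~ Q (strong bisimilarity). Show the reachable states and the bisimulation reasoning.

LTS(P): 4 reachable states
  u0 = ((c.0)\{b,c} + c.(0 | 0)) | ((0 + 0)\{a,c} | (c.0)\{a}) :: --c--▸ u1, --c--▸ u2
  u1 = ((c.0)\{b,c} + c.(0 | 0)) | ((0 + 0)\{a,c} | 0\{a}) :: --c--▸ u3
  u2 = 0 | 0 | ((0 + 0)\{a,c} | (c.0)\{a}) :: --c--▸ u3
  u3 = 0 | 0 | ((0 + 0)\{a,c} | 0\{a}) :: deadlocked
LTS(Q): 6 reachable states
  v0 = ((c.0 + a.0)\{b,c} + c.(0 | 0)) | ((0 + 0)\{a,c} | (c.0)\{a}) :: --a--▸ v1, --c--▸ v2, --c--▸ v3
  v1 = 0\{b,c} | ((0 + 0)\{a,c} | (c.0)\{a}) :: --c--▸ v4
  v2 = ((c.0 + a.0)\{b,c} + c.(0 | 0)) | ((0 + 0)\{a,c} | 0\{a}) :: --a--▸ v4, --c--▸ v5
  v3 = 0 | 0 | ((0 + 0)\{a,c} | (c.0)\{a}) :: --c--▸ v5
  v4 = 0\{b,c} | ((0 + 0)\{a,c} | 0\{a}) :: deadlocked
  v5 = 0 | 0 | ((0 + 0)\{a,c} | 0\{a}) :: deadlocked
Coarsest stable partition (strong bisimilarity classes):
  B0 = {u0}
  B1 = {u1, u2, v1, v3}
  B2 = {u3, v4, v5}
  B3 = {v0}
  B4 = {v2}
u0 ∈ B0, v0 ∈ B3 → different blocks

NO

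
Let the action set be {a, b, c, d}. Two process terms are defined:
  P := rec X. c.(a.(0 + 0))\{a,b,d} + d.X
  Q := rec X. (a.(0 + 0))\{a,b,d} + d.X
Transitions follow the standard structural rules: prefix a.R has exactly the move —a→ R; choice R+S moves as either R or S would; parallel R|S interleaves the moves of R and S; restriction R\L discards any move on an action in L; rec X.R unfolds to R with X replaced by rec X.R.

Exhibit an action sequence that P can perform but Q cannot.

c

P's transition system — 2 states:
  p0 = rec X. c.(a.(0 + 0))\{a,b,d} + d.X ⊢ -c-> p1, -d-> p0
  p1 = (a.(0 + 0))\{a,b,d} ⊢ stopped
Q's transition system — 1 states:
  q0 = rec X. (a.(0 + 0))\{a,b,d} + d.X ⊢ -d-> q0
Executing c from P (initial set {p0}):
  step 1 (c): {p1}
  P completes σ.
Executing c from Q (initial set {q0}):
  step 1 (c): ∅  — Q cannot continue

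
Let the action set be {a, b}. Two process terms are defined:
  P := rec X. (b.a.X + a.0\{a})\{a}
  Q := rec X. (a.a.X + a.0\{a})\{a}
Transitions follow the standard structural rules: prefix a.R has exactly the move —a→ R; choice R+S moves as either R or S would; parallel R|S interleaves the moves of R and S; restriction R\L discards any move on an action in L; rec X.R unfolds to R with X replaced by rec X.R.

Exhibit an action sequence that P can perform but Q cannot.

Reachable graph of P (2 states):
  s0 = rec X. (b.a.X + a.0\{a})\{a} | --b--▸ s1
  s1 = (a.(rec X. (b.a.X + a.0\{a})\{a}))\{a} | ·
Reachable graph of Q (1 states):
  t0 = rec X. (a.a.X + a.0\{a})\{a} | ·
Run σ = ⟨b⟩ on P: start {s0}
  step 1 (b): {s1}
  ✓ P
Run σ = ⟨b⟩ on Q: start {t0}
  step 1 (b): ∅  — Q cannot continue

b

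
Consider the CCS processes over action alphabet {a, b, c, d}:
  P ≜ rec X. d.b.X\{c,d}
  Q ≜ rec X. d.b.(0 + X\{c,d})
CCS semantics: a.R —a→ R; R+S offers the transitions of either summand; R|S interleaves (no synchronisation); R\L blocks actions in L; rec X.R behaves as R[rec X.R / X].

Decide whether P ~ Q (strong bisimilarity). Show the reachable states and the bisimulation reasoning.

bisimilar

LTS(P): 3 reachable states
  p0 = rec X. d.b.X\{c,d} ⊢ —d→ p1
  p1 = b.(rec X. d.b.X\{c,d})\{c,d} ⊢ —b→ p2
  p2 = (rec X. d.b.X\{c,d})\{c,d} ⊢ stopped
LTS(Q): 3 reachable states
  q0 = rec X. d.b.(0 + X\{c,d}) ⊢ —d→ q1
  q1 = b.(0 + (rec X. d.b.(0 + X\{c,d}))\{c,d}) ⊢ —b→ q2
  q2 = 0 + (rec X. d.b.(0 + X\{c,d}))\{c,d} ⊢ stopped
Partition-refinement fixed point:
  B0 = {p0, q0}
  B1 = {p1, q1}
  B2 = {p2, q2}
p0 ∈ B0, q0 ∈ B0 → same block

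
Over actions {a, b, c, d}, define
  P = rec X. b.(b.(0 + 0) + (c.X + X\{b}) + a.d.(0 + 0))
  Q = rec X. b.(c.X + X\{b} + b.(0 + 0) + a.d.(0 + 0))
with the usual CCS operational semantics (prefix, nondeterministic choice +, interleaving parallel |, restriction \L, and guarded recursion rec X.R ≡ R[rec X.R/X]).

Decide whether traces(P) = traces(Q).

trace-equivalent

Reachable graph of P (4 states):
  u0 = rec X. b.(b.(0 + 0) + (c.X + X\{b}) + a.d.(0 + 0)) → --b--▸ u1
  u1 = b.(0 + 0) + (c.(rec X. b.(b.(0 + 0) + (c.X + X\{b}) + a.d.(0 + 0))) + (rec X. b.(b.(0 + 0) + (c.X + X\{b}) + a.d.(0 + 0)))\{b}) + a.d.(0 + 0) → --a--▸ u2, --b--▸ u3, --c--▸ u0
  u2 = d.(0 + 0) → --d--▸ u3
  u3 = 0 + 0 → deadlocked
Reachable graph of Q (4 states):
  v0 = rec X. b.(c.X + X\{b} + b.(0 + 0) + a.d.(0 + 0)) → --b--▸ v1
  v1 = c.(rec X. b.(c.X + X\{b} + b.(0 + 0) + a.d.(0 + 0))) + (rec X. b.(c.X + X\{b} + b.(0 + 0) + a.d.(0 + 0)))\{b} + b.(0 + 0) + a.d.(0 + 0) → --a--▸ v2, --b--▸ v3, --c--▸ v0
  v2 = d.(0 + 0) → --d--▸ v3
  v3 = 0 + 0 → deadlocked
Bisimilarity quotient blocks:
  B0 = {u0, v0}
  B1 = {u1, v1}
  B2 = {u2, v2}
  B3 = {u3, v3}
u0 ∈ B0, v0 ∈ B0 → same block
Bisimilar ⇒ trace-equivalent.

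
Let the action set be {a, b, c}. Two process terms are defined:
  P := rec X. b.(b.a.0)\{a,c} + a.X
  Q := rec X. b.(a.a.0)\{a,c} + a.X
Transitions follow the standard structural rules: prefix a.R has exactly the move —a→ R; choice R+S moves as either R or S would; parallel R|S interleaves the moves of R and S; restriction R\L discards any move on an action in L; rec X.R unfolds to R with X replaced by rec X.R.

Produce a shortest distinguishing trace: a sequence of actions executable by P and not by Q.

LTS(P): 3 reachable states
  s0 = rec X. b.(b.a.0)\{a,c} + a.X has moves —a→ s0, —b→ s1
  s1 = (b.a.0)\{a,c} has moves —b→ s2
  s2 = (a.0)\{a,c} has moves ∅
LTS(Q): 2 reachable states
  t0 = rec X. b.(a.a.0)\{a,c} + a.X has moves —a→ t0, —b→ t1
  t1 = (a.a.0)\{a,c} has moves ∅
Executing bb from P (initial set {s0}):
  after b @ step 1: {s1}
  after b @ step 2: {s2}
  — P admits the full trace.
Executing bb from Q (initial set {t0}):
  after b @ step 1: {t1}
  after b @ step 2: no successor for Q

bb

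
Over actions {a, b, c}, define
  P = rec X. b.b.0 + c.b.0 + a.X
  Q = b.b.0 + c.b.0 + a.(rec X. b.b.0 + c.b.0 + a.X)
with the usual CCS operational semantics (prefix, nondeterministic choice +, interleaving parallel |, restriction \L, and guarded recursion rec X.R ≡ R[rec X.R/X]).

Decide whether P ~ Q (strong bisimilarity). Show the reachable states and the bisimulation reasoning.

bisimilar

Reachable graph of P (3 states):
  s0 = rec X. b.b.0 + c.b.0 + a.X → —a→ s0, —b→ s1, —c→ s1
  s1 = b.0 → —b→ s2
  s2 = 0 → stopped
Reachable graph of Q (4 states):
  t0 = b.b.0 + c.b.0 + a.(rec X. b.b.0 + c.b.0 + a.X) → —a→ t1, —b→ t2, —c→ t2
  t1 = rec X. b.b.0 + c.b.0 + a.X → —a→ t1, —b→ t2, —c→ t2
  t2 = b.0 → —b→ t3
  t3 = 0 → stopped
Bisimilarity quotient blocks:
  B0 = {s0, t0, t1}
  B1 = {s1, t2}
  B2 = {s2, t3}
s0 ∈ B0, t0 ∈ B0 → same block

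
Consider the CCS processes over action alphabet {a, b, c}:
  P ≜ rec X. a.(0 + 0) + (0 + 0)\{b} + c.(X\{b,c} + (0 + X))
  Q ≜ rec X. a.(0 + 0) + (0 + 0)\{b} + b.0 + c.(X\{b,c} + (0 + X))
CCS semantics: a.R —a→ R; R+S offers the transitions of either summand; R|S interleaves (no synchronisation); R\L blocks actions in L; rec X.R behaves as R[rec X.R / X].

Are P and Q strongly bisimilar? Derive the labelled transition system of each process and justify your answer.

NO

LTS(P): 4 reachable states
  s0 = rec X. a.(0 + 0) + (0 + 0)\{b} + c.(X\{b,c} + (0 + X)) ⊢ -a-> s1, -c-> s2
  s1 = 0 + 0 ⊢ ·
  s2 = (rec X. a.(0 + 0) + (0 + 0)\{b} + c.(X\{b,c} + (0 + X)))\{b,c} + (0 + (rec X. a.(0 + 0) + (0 + 0)\{b} + c.(X\{b,c} + (0 + X)))) ⊢ -a-> s1, -a-> s3, -c-> s2
  s3 = (0 + 0)\{b,c} ⊢ ·
LTS(Q): 5 reachable states
  t0 = rec X. a.(0 + 0) + (0 + 0)\{b} + b.0 + c.(X\{b,c} + (0 + X)) ⊢ -a-> t1, -b-> t2, -c-> t3
  t1 = 0 + 0 ⊢ ·
  t2 = 0 ⊢ ·
  t3 = (rec X. a.(0 + 0) + (0 + 0)\{b} + b.0 + c.(X\{b,c} + (0 + X)))\{b,c} + (0 + (rec X. a.(0 + 0) + (0 + 0)\{b} + b.0 + c.(X\{b,c} + (0 + X)))) ⊢ -a-> t1, -a-> t4, -b-> t2, -c-> t3
  t4 = (0 + 0)\{b,c} ⊢ ·
Coarsest stable partition (strong bisimilarity classes):
  B0 = {s0, s2}
  B1 = {s1, s3, t1, t2, t4}
  B2 = {t0, t3}
s0 ∈ B0, t0 ∈ B2 → different blocks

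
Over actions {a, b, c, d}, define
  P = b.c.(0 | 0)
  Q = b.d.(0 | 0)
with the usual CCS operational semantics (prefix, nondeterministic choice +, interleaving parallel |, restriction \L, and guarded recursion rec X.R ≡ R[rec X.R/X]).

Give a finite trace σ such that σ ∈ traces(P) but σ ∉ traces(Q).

Reachable graph of P (3 states):
  m0 = b.c.(0 | 0) → ··b··> m1
  m1 = c.(0 | 0) → ··c··> m2
  m2 = 0 | 0 → stopped
Reachable graph of Q (3 states):
  n0 = b.d.(0 | 0) → ··b··> n1
  n1 = d.(0 | 0) → ··d··> n2
  n2 = 0 | 0 → stopped
Executing bc from P (initial set {m0}):
  after b @ step 1: {m1}
  after c @ step 2: {m2}
  ✓ P
Executing bc from Q (initial set {n0}):
  after b @ step 1: {n1}
  after c @ step 2: ∅  — Q cannot continue

bc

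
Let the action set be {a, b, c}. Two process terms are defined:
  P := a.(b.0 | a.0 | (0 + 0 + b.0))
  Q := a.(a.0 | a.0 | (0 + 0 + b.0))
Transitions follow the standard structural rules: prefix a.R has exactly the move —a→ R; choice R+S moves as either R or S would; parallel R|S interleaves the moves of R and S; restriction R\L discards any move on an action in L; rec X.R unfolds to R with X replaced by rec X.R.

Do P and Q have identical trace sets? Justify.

traces(P) ≠ traces(Q) — witness ⟨abb⟩

LTS(P): 9 reachable states
  m0 = a.(b.0 | a.0 | (0 + 0 + b.0)) has moves —a→ m1
  m1 = b.0 | a.0 | (0 + 0 + b.0) has moves —a→ m2, —b→ m3, —b→ m4
  m2 = b.0 | 0 | (0 + 0 + b.0) has moves —b→ m5, —b→ m6
  m3 = 0 | a.0 | (0 + 0 + b.0) has moves —a→ m5, —b→ m7
  m4 = b.0 | a.0 | 0 has moves —a→ m6, —b→ m7
  m5 = 0 | 0 | (0 + 0 + b.0) has moves —b→ m8
  m6 = b.0 | 0 | 0 has moves —b→ m8
  m7 = 0 | a.0 | 0 has moves —a→ m8
  m8 = 0 | 0 | 0 has moves deadlocked
LTS(Q): 9 reachable states
  n0 = a.(a.0 | a.0 | (0 + 0 + b.0)) has moves —a→ n1
  n1 = a.0 | a.0 | (0 + 0 + b.0) has moves —a→ n2, —a→ n3, —b→ n4
  n2 = 0 | a.0 | (0 + 0 + b.0) has moves —a→ n5, —b→ n6
  n3 = a.0 | 0 | (0 + 0 + b.0) has moves —a→ n5, —b→ n7
  n4 = a.0 | a.0 | 0 has moves —a→ n6, —a→ n7
  n5 = 0 | 0 | (0 + 0 + b.0) has moves —b→ n8
  n6 = 0 | a.0 | 0 has moves —a→ n8
  n7 = a.0 | 0 | 0 has moves —a→ n8
  n8 = 0 | 0 | 0 has moves deadlocked
Trace ⟨abb⟩ through P, begin at {m0}:
  [1] a ⇒ {m1}
  [2] b ⇒ {m3, m4}
  [3] b ⇒ {m7}
  ✓ P
Trace ⟨abb⟩ through Q, begin at {n0}:
  [1] a ⇒ {n1}
  [2] b ⇒ {n4}
  [3] b ⇒ ∅ (Q stuck)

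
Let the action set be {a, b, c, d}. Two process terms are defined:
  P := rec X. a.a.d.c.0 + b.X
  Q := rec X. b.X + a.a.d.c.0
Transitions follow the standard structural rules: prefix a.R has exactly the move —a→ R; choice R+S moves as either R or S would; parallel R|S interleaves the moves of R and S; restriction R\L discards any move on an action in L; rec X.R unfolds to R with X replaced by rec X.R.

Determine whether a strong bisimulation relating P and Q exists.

P ~ Q

Reachable graph of P (5 states):
  s0 = rec X. a.a.d.c.0 + b.X | -a-> s1, -b-> s0
  s1 = a.d.c.0 | -a-> s2
  s2 = d.c.0 | -d-> s3
  s3 = c.0 | -c-> s4
  s4 = 0 | ·
Reachable graph of Q (5 states):
  t0 = rec X. b.X + a.a.d.c.0 | -a-> t1, -b-> t0
  t1 = a.d.c.0 | -a-> t2
  t2 = d.c.0 | -d-> t3
  t3 = c.0 | -c-> t4
  t4 = 0 | ·
Coarsest stable partition (strong bisimilarity classes):
  B0 = {s0, t0}
  B1 = {s1, t1}
  B2 = {s2, t2}
  B3 = {s3, t3}
  B4 = {s4, t4}
s0 ∈ B0, t0 ∈ B0 → same block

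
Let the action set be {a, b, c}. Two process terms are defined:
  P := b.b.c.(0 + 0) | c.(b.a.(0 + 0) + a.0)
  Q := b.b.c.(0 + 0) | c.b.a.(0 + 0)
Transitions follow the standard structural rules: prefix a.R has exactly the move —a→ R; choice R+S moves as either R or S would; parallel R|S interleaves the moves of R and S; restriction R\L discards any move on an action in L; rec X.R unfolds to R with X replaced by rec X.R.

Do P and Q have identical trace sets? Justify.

traces(P) ≠ traces(Q) — witness ⟨ca⟩

Reachable graph of P (20 states):
  u0 = b.b.c.(0 + 0) | c.(b.a.(0 + 0) + a.0) :: =b=> u1, =c=> u2
  u1 = b.c.(0 + 0) | c.(b.a.(0 + 0) + a.0) :: =b=> u3, =c=> u4
  u2 = b.b.c.(0 + 0) | (b.a.(0 + 0) + a.0) :: =a=> u5, =b=> u4, =b=> u6
  u3 = c.(0 + 0) | c.(b.a.(0 + 0) + a.0) :: =c=> u7, =c=> u8
  u4 = b.c.(0 + 0) | (b.a.(0 + 0) + a.0) :: =a=> u9, =b=> u10, =b=> u8
  u5 = b.b.c.(0 + 0) | 0 :: =b=> u9
  u6 = b.b.c.(0 + 0) | a.(0 + 0) :: =a=> u11, =b=> u10
  u7 = (0 + 0) | c.(b.a.(0 + 0) + a.0) :: =c=> u12
  u8 = c.(0 + 0) | (b.a.(0 + 0) + a.0) :: =a=> u13, =b=> u14, =c=> u12
  u9 = b.c.(0 + 0) | 0 :: =b=> u13
  u10 = b.c.(0 + 0) | a.(0 + 0) :: =a=> u15, =b=> u14
  u11 = b.b.c.(0 + 0) | (0 + 0) :: =b=> u15
  u12 = (0 + 0) | (b.a.(0 + 0) + a.0) :: =a=> u16, =b=> u17
  u13 = c.(0 + 0) | 0 :: =c=> u16
  u14 = c.(0 + 0) | a.(0 + 0) :: =a=> u18, =c=> u17
  u15 = b.c.(0 + 0) | (0 + 0) :: =b=> u18
  u16 = (0 + 0) | 0 :: ·
  u17 = (0 + 0) | a.(0 + 0) :: =a=> u19
  u18 = c.(0 + 0) | (0 + 0) :: =c=> u19
  u19 = (0 + 0) | (0 + 0) :: ·
Reachable graph of Q (16 states):
  v0 = b.b.c.(0 + 0) | c.b.a.(0 + 0) :: =b=> v1, =c=> v2
  v1 = b.c.(0 + 0) | c.b.a.(0 + 0) :: =b=> v3, =c=> v4
  v2 = b.b.c.(0 + 0) | b.a.(0 + 0) :: =b=> v4, =b=> v5
  v3 = c.(0 + 0) | c.b.a.(0 + 0) :: =c=> v6, =c=> v7
  v4 = b.c.(0 + 0) | b.a.(0 + 0) :: =b=> v7, =b=> v8
  v5 = b.b.c.(0 + 0) | a.(0 + 0) :: =a=> v9, =b=> v8
  v6 = (0 + 0) | c.b.a.(0 + 0) :: =c=> v10
  v7 = c.(0 + 0) | b.a.(0 + 0) :: =b=> v11, =c=> v10
  v8 = b.c.(0 + 0) | a.(0 + 0) :: =a=> v12, =b=> v11
  v9 = b.b.c.(0 + 0) | (0 + 0) :: =b=> v12
  v10 = (0 + 0) | b.a.(0 + 0) :: =b=> v13
  v11 = c.(0 + 0) | a.(0 + 0) :: =a=> v14, =c=> v13
  v12 = b.c.(0 + 0) | (0 + 0) :: =b=> v14
  v13 = (0 + 0) | a.(0 + 0) :: =a=> v15
  v14 = c.(0 + 0) | (0 + 0) :: =c=> v15
  v15 = (0 + 0) | (0 + 0) :: ·
Run σ = ⟨ca⟩ on P: start {u0}
  [1] c ⇒ {u2}
  [2] a ⇒ {u5}
  ✓ P
Run σ = ⟨ca⟩ on Q: start {v0}
  [1] c ⇒ {v2}
  [2] a ⇒ ∅  — Q cannot continue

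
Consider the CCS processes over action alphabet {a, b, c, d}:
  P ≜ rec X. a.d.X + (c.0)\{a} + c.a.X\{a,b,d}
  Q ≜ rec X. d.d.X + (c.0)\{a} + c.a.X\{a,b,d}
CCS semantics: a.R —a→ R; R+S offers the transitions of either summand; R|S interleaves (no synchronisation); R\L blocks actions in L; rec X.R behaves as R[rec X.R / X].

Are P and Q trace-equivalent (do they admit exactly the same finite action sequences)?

P's transition system — 7 states:
  u0 = rec X. a.d.X + (c.0)\{a} + c.a.X\{a,b,d} has moves --a--▸ u1, --c--▸ u2, --c--▸ u3
  u1 = d.(rec X. a.d.X + (c.0)\{a} + c.a.X\{a,b,d}) has moves --d--▸ u0
  u2 = 0\{a} has moves deadlocked
  u3 = a.(rec X. a.d.X + (c.0)\{a} + c.a.X\{a,b,d})\{a,b,d} has moves --a--▸ u4
  u4 = (rec X. a.d.X + (c.0)\{a} + c.a.X\{a,b,d})\{a,b,d} has moves --c--▸ u5, --c--▸ u6
  u5 = (a.(rec X. a.d.X + (c.0)\{a} + c.a.X\{a,b,d})\{a,b,d})\{a,b,d} has moves deadlocked
  u6 = 0\{a}\{a,b,d} has moves deadlocked
Q's transition system — 7 states:
  v0 = rec X. d.d.X + (c.0)\{a} + c.a.X\{a,b,d} has moves --c--▸ v1, --c--▸ v2, --d--▸ v3
  v1 = 0\{a} has moves deadlocked
  v2 = a.(rec X. d.d.X + (c.0)\{a} + c.a.X\{a,b,d})\{a,b,d} has moves --a--▸ v4
  v3 = d.(rec X. d.d.X + (c.0)\{a} + c.a.X\{a,b,d}) has moves --d--▸ v0
  v4 = (rec X. d.d.X + (c.0)\{a} + c.a.X\{a,b,d})\{a,b,d} has moves --c--▸ v5, --c--▸ v6
  v5 = (a.(rec X. d.d.X + (c.0)\{a} + c.a.X\{a,b,d})\{a,b,d})\{a,b,d} has moves deadlocked
  v6 = 0\{a}\{a,b,d} has moves deadlocked
Trace ⟨a⟩ through P, begin at {u0}:
  after a @ step 1: {u1}
  P completes σ.
Trace ⟨a⟩ through Q, begin at {v0}:
  after a @ step 1: no successor for Q

trace-distinct — witness ⟨a⟩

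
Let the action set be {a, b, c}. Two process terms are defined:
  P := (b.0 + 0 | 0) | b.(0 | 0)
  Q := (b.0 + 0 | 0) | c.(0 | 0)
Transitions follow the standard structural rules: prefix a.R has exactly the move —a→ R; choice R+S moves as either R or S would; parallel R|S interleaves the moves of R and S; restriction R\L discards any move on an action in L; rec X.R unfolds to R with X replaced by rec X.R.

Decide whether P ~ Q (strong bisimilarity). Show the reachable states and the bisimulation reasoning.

P ≁ Q

Reachable graph of P (4 states):
  m0 = (b.0 + 0 | 0) | b.(0 | 0) has moves =b=> m1, =b=> m2
  m1 = (b.0 + 0 | 0) | (0 | 0) has moves =b=> m3
  m2 = 0 | b.(0 | 0) has moves =b=> m3
  m3 = 0 | (0 | 0) has moves (no moves)
Reachable graph of Q (4 states):
  n0 = (b.0 + 0 | 0) | c.(0 | 0) has moves =b=> n1, =c=> n2
  n1 = 0 | c.(0 | 0) has moves =c=> n3
  n2 = (b.0 + 0 | 0) | (0 | 0) has moves =b=> n3
  n3 = 0 | (0 | 0) has moves (no moves)
Coarsest stable partition (strong bisimilarity classes):
  B0 = {m0}
  B1 = {m1, m2, n2}
  B2 = {m3, n3}
  B3 = {n0}
  B4 = {n1}
m0 ∈ B0, n0 ∈ B3 → different blocks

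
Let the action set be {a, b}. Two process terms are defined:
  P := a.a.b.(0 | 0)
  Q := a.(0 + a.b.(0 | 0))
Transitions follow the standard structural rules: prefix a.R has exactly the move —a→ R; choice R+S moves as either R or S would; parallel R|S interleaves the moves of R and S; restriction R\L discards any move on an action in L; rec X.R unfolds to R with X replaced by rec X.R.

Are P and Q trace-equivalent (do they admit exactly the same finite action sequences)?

traces(P) = traces(Q)

LTS(P): 4 reachable states
  u0 = a.a.b.(0 | 0) has moves =a=> u1
  u1 = a.b.(0 | 0) has moves =a=> u2
  u2 = b.(0 | 0) has moves =b=> u3
  u3 = 0 | 0 has moves ∅
LTS(Q): 4 reachable states
  v0 = a.(0 + a.b.(0 | 0)) has moves =a=> v1
  v1 = 0 + a.b.(0 | 0) has moves =a=> v2
  v2 = b.(0 | 0) has moves =b=> v3
  v3 = 0 | 0 has moves ∅
Partition-refinement fixed point:
  B0 = {u0, v0}
  B1 = {u1, v1}
  B2 = {u2, v2}
  B3 = {u3, v3}
u0 ∈ B0, v0 ∈ B0 → same block
Bisimilar ⇒ trace-equivalent.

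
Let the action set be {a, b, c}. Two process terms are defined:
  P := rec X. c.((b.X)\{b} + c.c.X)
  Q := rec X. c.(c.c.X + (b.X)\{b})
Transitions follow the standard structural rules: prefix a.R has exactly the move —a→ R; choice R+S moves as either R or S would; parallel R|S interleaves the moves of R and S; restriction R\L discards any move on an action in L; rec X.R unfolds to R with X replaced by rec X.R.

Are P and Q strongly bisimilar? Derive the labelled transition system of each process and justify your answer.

LTS(P): 3 reachable states
  s0 = rec X. c.((b.X)\{b} + c.c.X) → =c=> s1
  s1 = (b.(rec X. c.((b.X)\{b} + c.c.X)))\{b} + c.c.(rec X. c.((b.X)\{b} + c.c.X)) → =c=> s2
  s2 = c.(rec X. c.((b.X)\{b} + c.c.X)) → =c=> s0
LTS(Q): 3 reachable states
  t0 = rec X. c.(c.c.X + (b.X)\{b}) → =c=> t1
  t1 = c.c.(rec X. c.(c.c.X + (b.X)\{b})) + (b.(rec X. c.(c.c.X + (b.X)\{b})))\{b} → =c=> t2
  t2 = c.(rec X. c.(c.c.X + (b.X)\{b})) → =c=> t0
Partition-refinement fixed point:
  B0 = {s0, s1, s2, t0, t1, t2}
s0 ∈ B0, t0 ∈ B0 → same block

P ~ Q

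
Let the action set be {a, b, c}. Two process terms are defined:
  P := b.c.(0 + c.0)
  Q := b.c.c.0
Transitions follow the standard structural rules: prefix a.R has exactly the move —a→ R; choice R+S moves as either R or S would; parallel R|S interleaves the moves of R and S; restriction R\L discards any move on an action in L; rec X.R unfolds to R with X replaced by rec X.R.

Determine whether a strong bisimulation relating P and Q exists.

YES

P's transition system — 4 states:
  u0 = b.c.(0 + c.0) :: —b→ u1
  u1 = c.(0 + c.0) :: —c→ u2
  u2 = 0 + c.0 :: —c→ u3
  u3 = 0 :: ∅
Q's transition system — 4 states:
  v0 = b.c.c.0 :: —b→ v1
  v1 = c.c.0 :: —c→ v2
  v2 = c.0 :: —c→ v3
  v3 = 0 :: ∅
Coarsest stable partition (strong bisimilarity classes):
  B0 = {u0, v0}
  B1 = {u1, v1}
  B2 = {u2, v2}
  B3 = {u3, v3}
u0 ∈ B0, v0 ∈ B0 → same block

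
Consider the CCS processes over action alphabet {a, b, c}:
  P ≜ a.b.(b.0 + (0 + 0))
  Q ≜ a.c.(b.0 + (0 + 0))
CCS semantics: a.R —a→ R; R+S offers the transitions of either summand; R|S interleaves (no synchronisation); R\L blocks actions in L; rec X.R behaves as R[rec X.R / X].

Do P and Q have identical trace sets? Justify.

Reachable graph of P (4 states):
  u0 = a.b.(b.0 + (0 + 0)) :: =a=> u1
  u1 = b.(b.0 + (0 + 0)) :: =b=> u2
  u2 = b.0 + (0 + 0) :: =b=> u3
  u3 = 0 :: ·
Reachable graph of Q (4 states):
  v0 = a.c.(b.0 + (0 + 0)) :: =a=> v1
  v1 = c.(b.0 + (0 + 0)) :: =c=> v2
  v2 = b.0 + (0 + 0) :: =b=> v3
  v3 = 0 :: ·
Trace ⟨ab⟩ through P, begin at {u0}:
  step 1 (a): {u1}
  step 2 (b): {u2}
  P completes σ.
Trace ⟨ab⟩ through Q, begin at {v0}:
  step 1 (a): {v1}
  step 2 (b): ∅  — Q cannot continue

trace-distinct — witness ⟨ab⟩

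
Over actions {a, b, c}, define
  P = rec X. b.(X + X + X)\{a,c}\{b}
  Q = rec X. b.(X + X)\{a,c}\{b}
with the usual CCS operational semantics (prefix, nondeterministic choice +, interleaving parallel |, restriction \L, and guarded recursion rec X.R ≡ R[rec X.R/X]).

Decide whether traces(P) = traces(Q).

LTS(P): 2 reachable states
  u0 = rec X. b.(X + X + X)\{a,c}\{b} | -b-> u1
  u1 = ((rec X. b.(X + X + X)\{a,c}\{b}) + (rec X. b.(X + X + X)\{a,c}\{b}) + (rec X. b.(X + X + X)\{a,c}\{b}))\{a,c}\{b} | deadlocked
LTS(Q): 2 reachable states
  v0 = rec X. b.(X + X)\{a,c}\{b} | -b-> v1
  v1 = ((rec X. b.(X + X)\{a,c}\{b}) + (rec X. b.(X + X)\{a,c}\{b}))\{a,c}\{b} | deadlocked
Coarsest stable partition (strong bisimilarity classes):
  B0 = {u0, v0}
  B1 = {u1, v1}
u0 ∈ B0, v0 ∈ B0 → same block
Bisimilar ⇒ trace-equivalent.

YES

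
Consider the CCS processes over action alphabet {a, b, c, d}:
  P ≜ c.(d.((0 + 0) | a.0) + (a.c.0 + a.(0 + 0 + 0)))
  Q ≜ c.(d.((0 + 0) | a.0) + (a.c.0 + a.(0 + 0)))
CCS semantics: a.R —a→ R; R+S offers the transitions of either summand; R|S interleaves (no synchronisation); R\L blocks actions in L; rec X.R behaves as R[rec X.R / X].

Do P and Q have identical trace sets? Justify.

trace-equivalent

P's transition system — 7 states:
  m0 = c.(d.((0 + 0) | a.0) + (a.c.0 + a.(0 + 0 + 0))) ⊢ ··c··> m1
  m1 = d.((0 + 0) | a.0) + (a.c.0 + a.(0 + 0 + 0)) ⊢ ··a··> m2, ··a··> m3, ··d··> m4
  m2 = 0 + 0 + 0 ⊢ deadlocked
  m3 = c.0 ⊢ ··c··> m5
  m4 = (0 + 0) | a.0 ⊢ ··a··> m6
  m5 = 0 ⊢ deadlocked
  m6 = (0 + 0) | 0 ⊢ deadlocked
Q's transition system — 7 states:
  n0 = c.(d.((0 + 0) | a.0) + (a.c.0 + a.(0 + 0))) ⊢ ··c··> n1
  n1 = d.((0 + 0) | a.0) + (a.c.0 + a.(0 + 0)) ⊢ ··a··> n2, ··a··> n3, ··d··> n4
  n2 = 0 + 0 ⊢ deadlocked
  n3 = c.0 ⊢ ··c··> n5
  n4 = (0 + 0) | a.0 ⊢ ··a··> n6
  n5 = 0 ⊢ deadlocked
  n6 = (0 + 0) | 0 ⊢ deadlocked
Partition-refinement fixed point:
  B0 = {m0, n0}
  B1 = {m1, n1}
  B2 = {m4, n4}
  B3 = {m2, m5, m6, n2, n5, n6}
  B4 = {m3, n3}
m0 ∈ B0, n0 ∈ B0 → same block
Bisimilar ⇒ trace-equivalent.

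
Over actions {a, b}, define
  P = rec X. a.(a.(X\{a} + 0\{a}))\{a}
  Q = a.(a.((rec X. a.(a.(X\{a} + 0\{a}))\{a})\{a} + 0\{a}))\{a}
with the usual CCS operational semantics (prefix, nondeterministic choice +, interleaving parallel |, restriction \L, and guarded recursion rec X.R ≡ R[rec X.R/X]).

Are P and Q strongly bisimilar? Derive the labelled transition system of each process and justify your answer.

YES

Reachable graph of P (2 states):
  u0 = rec X. a.(a.(X\{a} + 0\{a}))\{a} :: ··a··> u1
  u1 = (a.((rec X. a.(a.(X\{a} + 0\{a}))\{a})\{a} + 0\{a}))\{a} :: ∅
Reachable graph of Q (2 states):
  v0 = a.(a.((rec X. a.(a.(X\{a} + 0\{a}))\{a})\{a} + 0\{a}))\{a} :: ··a··> v1
  v1 = (a.((rec X. a.(a.(X\{a} + 0\{a}))\{a})\{a} + 0\{a}))\{a} :: ∅
Coarsest stable partition (strong bisimilarity classes):
  B0 = {u0, v0}
  B1 = {u1, v1}
u0 ∈ B0, v0 ∈ B0 → same block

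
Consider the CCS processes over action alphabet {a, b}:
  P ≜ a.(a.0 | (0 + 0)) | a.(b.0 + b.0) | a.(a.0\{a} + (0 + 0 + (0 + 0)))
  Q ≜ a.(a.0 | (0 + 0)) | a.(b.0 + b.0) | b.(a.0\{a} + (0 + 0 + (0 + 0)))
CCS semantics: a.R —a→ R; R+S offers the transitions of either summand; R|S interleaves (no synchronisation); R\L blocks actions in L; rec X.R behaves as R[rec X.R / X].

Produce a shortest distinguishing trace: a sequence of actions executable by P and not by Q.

aaaa

P's transition system — 27 states:
  p0 = a.(a.0 | (0 + 0)) | a.(b.0 + b.0) | a.(a.0\{a} + (0 + 0 + (0 + 0))) → =a=> p1, =a=> p2, =a=> p3
  p1 = a.(a.0 | (0 + 0)) | (b.0 + b.0) | a.(a.0\{a} + (0 + 0 + (0 + 0))) → =a=> p4, =a=> p5, =b=> p6
  p2 = a.(a.0 | (0 + 0)) | a.(b.0 + b.0) | (a.0\{a} + (0 + 0 + (0 + 0))) → =a=> p4, =a=> p7, =a=> p8
  p3 = a.0 | (0 + 0) | a.(b.0 + b.0) | a.(a.0\{a} + (0 + 0 + (0 + 0))) → =a=> p5, =a=> p8, =a=> p9
  p4 = a.(a.0 | (0 + 0)) | (b.0 + b.0) | (a.0\{a} + (0 + 0 + (0 + 0))) → =a=> p10, =a=> p11, =b=> p12
  p5 = a.0 | (0 + 0) | (b.0 + b.0) | a.(a.0\{a} + (0 + 0 + (0 + 0))) → =a=> p11, =a=> p13, =b=> p14
  p6 = a.(a.0 | (0 + 0)) | 0 | a.(a.0\{a} + (0 + 0 + (0 + 0))) → =a=> p12, =a=> p14
  p7 = a.(a.0 | (0 + 0)) | a.(b.0 + b.0) | 0\{a} → =a=> p10, =a=> p15
  p8 = a.0 | (0 + 0) | a.(b.0 + b.0) | (a.0\{a} + (0 + 0 + (0 + 0))) → =a=> p11, =a=> p15, =a=> p16
  p9 = 0 | (0 + 0) | a.(b.0 + b.0) | a.(a.0\{a} + (0 + 0 + (0 + 0))) → =a=> p13, =a=> p16
  p10 = a.(a.0 | (0 + 0)) | (b.0 + b.0) | 0\{a} → =a=> p17, =b=> p18
  p11 = a.0 | (0 + 0) | (b.0 + b.0) | (a.0\{a} + (0 + 0 + (0 + 0))) → =a=> p17, =a=> p19, =b=> p20
  p12 = a.(a.0 | (0 + 0)) | 0 | (a.0\{a} + (0 + 0 + (0 + 0))) → =a=> p18, =a=> p20
  p13 = 0 | (0 + 0) | (b.0 + b.0) | a.(a.0\{a} + (0 + 0 + (0 + 0))) → =a=> p19, =b=> p21
  p14 = a.0 | (0 + 0) | 0 | a.(a.0\{a} + (0 + 0 + (0 + 0))) → =a=> p20, =a=> p21
  p15 = a.0 | (0 + 0) | a.(b.0 + b.0) | 0\{a} → =a=> p17, =a=> p22
  p16 = 0 | (0 + 0) | a.(b.0 + b.0) | (a.0\{a} + (0 + 0 + (0 + 0))) → =a=> p19, =a=> p22
  p17 = a.0 | (0 + 0) | (b.0 + b.0) | 0\{a} → =a=> p23, =b=> p24
  p18 = a.(a.0 | (0 + 0)) | 0 | 0\{a} → =a=> p24
  p19 = 0 | (0 + 0) | (b.0 + b.0) | (a.0\{a} + (0 + 0 + (0 + 0))) → =a=> p23, =b=> p25
  p20 = a.0 | (0 + 0) | 0 | (a.0\{a} + (0 + 0 + (0 + 0))) → =a=> p24, =a=> p25
  p21 = 0 | (0 + 0) | 0 | a.(a.0\{a} + (0 + 0 + (0 + 0))) → =a=> p25
  p22 = 0 | (0 + 0) | a.(b.0 + b.0) | 0\{a} → =a=> p23
  p23 = 0 | (0 + 0) | (b.0 + b.0) | 0\{a} → =b=> p26
  p24 = a.0 | (0 + 0) | 0 | 0\{a} → =a=> p26
  p25 = 0 | (0 + 0) | 0 | (a.0\{a} + (0 + 0 + (0 + 0))) → =a=> p26
  p26 = 0 | (0 + 0) | 0 | 0\{a} → ∅
Q's transition system — 27 states:
  q0 = a.(a.0 | (0 + 0)) | a.(b.0 + b.0) | b.(a.0\{a} + (0 + 0 + (0 + 0))) → =a=> q1, =a=> q2, =b=> q3
  q1 = a.(a.0 | (0 + 0)) | (b.0 + b.0) | b.(a.0\{a} + (0 + 0 + (0 + 0))) → =a=> q4, =b=> q5, =b=> q6
  q2 = a.0 | (0 + 0) | a.(b.0 + b.0) | b.(a.0\{a} + (0 + 0 + (0 + 0))) → =a=> q4, =a=> q7, =b=> q8
  q3 = a.(a.0 | (0 + 0)) | a.(b.0 + b.0) | (a.0\{a} + (0 + 0 + (0 + 0))) → =a=> q5, =a=> q8, =a=> q9
  q4 = a.0 | (0 + 0) | (b.0 + b.0) | b.(a.0\{a} + (0 + 0 + (0 + 0))) → =a=> q10, =b=> q11, =b=> q12
  q5 = a.(a.0 | (0 + 0)) | (b.0 + b.0) | (a.0\{a} + (0 + 0 + (0 + 0))) → =a=> q11, =a=> q13, =b=> q14
  q6 = a.(a.0 | (0 + 0)) | 0 | b.(a.0\{a} + (0 + 0 + (0 + 0))) → =a=> q12, =b=> q14
  q7 = 0 | (0 + 0) | a.(b.0 + b.0) | b.(a.0\{a} + (0 + 0 + (0 + 0))) → =a=> q10, =b=> q15
  q8 = a.0 | (0 + 0) | a.(b.0 + b.0) | (a.0\{a} + (0 + 0 + (0 + 0))) → =a=> q11, =a=> q15, =a=> q16
  q9 = a.(a.0 | (0 + 0)) | a.(b.0 + b.0) | 0\{a} → =a=> q13, =a=> q16
  q10 = 0 | (0 + 0) | (b.0 + b.0) | b.(a.0\{a} + (0 + 0 + (0 + 0))) → =b=> q17, =b=> q18
  q11 = a.0 | (0 + 0) | (b.0 + b.0) | (a.0\{a} + (0 + 0 + (0 + 0))) → =a=> q17, =a=> q19, =b=> q20
  q12 = a.0 | (0 + 0) | 0 | b.(a.0\{a} + (0 + 0 + (0 + 0))) → =a=> q18, =b=> q20
  q13 = a.(a.0 | (0 + 0)) | (b.0 + b.0) | 0\{a} → =a=> q19, =b=> q21
  q14 = a.(a.0 | (0 + 0)) | 0 | (a.0\{a} + (0 + 0 + (0 + 0))) → =a=> q20, =a=> q21
  q15 = 0 | (0 + 0) | a.(b.0 + b.0) | (a.0\{a} + (0 + 0 + (0 + 0))) → =a=> q17, =a=> q22
  q16 = a.0 | (0 + 0) | a.(b.0 + b.0) | 0\{a} → =a=> q19, =a=> q22
  q17 = 0 | (0 + 0) | (b.0 + b.0) | (a.0\{a} + (0 + 0 + (0 + 0))) → =a=> q23, =b=> q24
  q18 = 0 | (0 + 0) | 0 | b.(a.0\{a} + (0 + 0 + (0 + 0))) → =b=> q24
  q19 = a.0 | (0 + 0) | (b.0 + b.0) | 0\{a} → =a=> q23, =b=> q25
  q20 = a.0 | (0 + 0) | 0 | (a.0\{a} + (0 + 0 + (0 + 0))) → =a=> q24, =a=> q25
  q21 = a.(a.0 | (0 + 0)) | 0 | 0\{a} → =a=> q25
  q22 = 0 | (0 + 0) | a.(b.0 + b.0) | 0\{a} → =a=> q23
  q23 = 0 | (0 + 0) | (b.0 + b.0) | 0\{a} → =b=> q26
  q24 = 0 | (0 + 0) | 0 | (a.0\{a} + (0 + 0 + (0 + 0))) → =a=> q26
  q25 = a.0 | (0 + 0) | 0 | 0\{a} → =a=> q26
  q26 = 0 | (0 + 0) | 0 | 0\{a} → ∅
Trace ⟨aaaa⟩ through P, begin at {p0}:
  after a @ step 1: {p1, p2, p3}
  after a @ step 2: {p4, p5, p7, p8, p9}
  after a @ step 3: {p10, p11, p13, p15, p16}
  after a @ step 4: {p17, p19, p22}
  P completes σ.
Trace ⟨aaaa⟩ through Q, begin at {q0}:
  after a @ step 1: {q1, q2}
  after a @ step 2: {q4, q7}
  after a @ step 3: {q10}
  after a @ step 4: ∅ (Q stuck)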